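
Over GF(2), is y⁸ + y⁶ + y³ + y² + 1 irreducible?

Yes

Write h(y) = y⁸ + y⁶ + y³ + y² + 1.
Check for roots in GF(2): h(0) = 1; h(1) = 1.
No roots, so no linear factors.
Monic irreducibles of degree 2 over GF(2): y² + y + 1.
None of them divide h (all give nonzero remainder).
Monic irreducibles of degree 3 over GF(2): y³ + y + 1, y³ + y² + 1.
None of them divide h (all give nonzero remainder).
Monic irreducibles of degree 4 over GF(2): y⁴ + y + 1, y⁴ + y³ + 1, y⁴ + y³ + y² + y + 1.
None of them divide h (all give nonzero remainder).
No irreducible factor of degree ≤ 4 exists, so h is irreducible over GF(2).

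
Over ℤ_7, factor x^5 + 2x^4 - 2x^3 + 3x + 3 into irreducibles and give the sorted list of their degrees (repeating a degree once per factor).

1, 2, 2

Write f(x) = x^5 + 2x^4 - 2x^3 + 3x + 3.
Linear factors from roots: (x - 1).
Complete factorization: f(x) = (x - 1)·(x^2 - 3x + 1)·(x^2 - x - 3).
Factor degrees with multiplicity: 1 + 2 + 2 = 5.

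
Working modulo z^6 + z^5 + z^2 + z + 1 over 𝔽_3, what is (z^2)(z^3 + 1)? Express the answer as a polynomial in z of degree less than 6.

Multiply in 𝔽_3[z]: (z^2)·(z^3 + 1) = z^5 + z^2.
Reduced: z^5 + z^2.

z^5 + z^2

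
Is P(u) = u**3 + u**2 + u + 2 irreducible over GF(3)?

Check for roots in GF(3): P(0) = 2; P(1) = 2; P(2) = 1.
No roots. A degree-3 polynomial over a field with no linear factor is irreducible.

Yes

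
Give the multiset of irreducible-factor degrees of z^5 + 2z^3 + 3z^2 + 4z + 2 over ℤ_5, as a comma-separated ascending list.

1, 1, 1, 2

Write h(z) = z^5 + 2z^3 + 3z^2 + 4z + 2.
Roots in ℤ_5: h(0) = 2; h(1) = 2; h(2) = 0 → root; h(3) = 3; h(4) = 3.
Linear factors from roots: (z + 3).
Complete factorization: h(z) = (z + 3)^3·(z^2 + z + 1).
Factor degrees with multiplicity: 1 + 1 + 1 + 2 = 5.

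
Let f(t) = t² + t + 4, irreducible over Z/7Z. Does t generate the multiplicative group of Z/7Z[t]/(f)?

|GF(7^2)^×| = 7^2 − 1 = 48. Prime factorization: 48 = 2^4·3.
f is primitive ⇔ t has order 48 in GF(7)[t]/(f), i.e. t^(48/q) ≠ 1 for each prime q | 48.
t^(24) mod f = 1
t^(16) mod f = 2.
Since t^(24) = 1, the order of t divides 24 < 48; not primitive.

No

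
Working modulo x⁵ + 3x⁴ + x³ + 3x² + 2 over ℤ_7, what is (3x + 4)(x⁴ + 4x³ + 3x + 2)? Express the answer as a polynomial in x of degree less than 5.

6x^3 + 4x + 2

Multiply in ℤ_7[x]: (3x + 4)·(x⁴ + 4x³ + 3x + 2) = 3x⁵ + 2x⁴ + 2x³ + 2x² + 4x + 1.
Reduce using x⁵ ≡ 4x⁴ + 6x³ + 4x² + 5 (mod x⁵ + 3x⁴ + x³ + 3x² + 2).
Reduced: 6x³ + 4x + 2.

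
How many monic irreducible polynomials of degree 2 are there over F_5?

10

By the necklace-counting formula, N_5(2) = (1/2) Σ_{d|2} μ(2/d)·5^d.
Divisors of 2: 1, 2; μ(2/d) for each: -1, 1.
Σ = − 5^1 + 5^2 = 20.
N = 20/2 = 10.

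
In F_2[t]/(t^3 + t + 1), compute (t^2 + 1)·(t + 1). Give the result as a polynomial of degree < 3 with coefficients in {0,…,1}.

Multiply in F_2[t]: (t^2 + 1)·(t + 1) = t^3 + t^2 + t + 1.
Reduce using t^3 ≡ t + 1 (mod t^3 + t + 1).
Reduced: t^2.

t^2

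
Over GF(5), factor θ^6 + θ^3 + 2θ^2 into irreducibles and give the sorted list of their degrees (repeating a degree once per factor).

Write f(θ) = θ^6 + θ^3 + 2θ^2.
Roots in GF(5): f(0) = 0 → root; f(1) = 4; f(2) = 0 → root; f(3) = 4; f(4) = 2.
Linear factors from roots: (θ), (θ + 3).
Complete factorization: f(θ) = (θ + 3)·(θ)^2·(θ^3 + 2θ^2 + 4θ + 4).
Factor degrees with multiplicity: 1 + 1 + 1 + 3 = 6.

1, 1, 1, 3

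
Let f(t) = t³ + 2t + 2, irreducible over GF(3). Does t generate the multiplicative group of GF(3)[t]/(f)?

No

|GF(3^3)^×| = 3^3 − 1 = 26. Prime factorization: 26 = 2·13.
f is primitive ⇔ t has order 26 in GF(3)[t]/(f), i.e. t^(26/q) ≠ 1 for each prime q | 26.
t^(13) mod f = 1
t^(2) mod f = t².
Since t^(13) = 1, the order of t divides 13 < 26; not primitive.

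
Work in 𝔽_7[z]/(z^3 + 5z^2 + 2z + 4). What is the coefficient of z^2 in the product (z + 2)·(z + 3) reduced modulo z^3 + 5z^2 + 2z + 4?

Multiply in 𝔽_7[z]: (z + 2)·(z + 3) = z^2 + 5z + 6.
Reduced: z^2 + 5z + 6.

1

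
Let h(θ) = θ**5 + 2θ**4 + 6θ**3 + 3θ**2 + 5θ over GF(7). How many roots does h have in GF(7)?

4

Evaluate at each of the 7 elements of GF(7):
h(0) = 0 → root; h(1) = 3; h(2) = 1; h(3) = 0 → root; h(4) = 0 → root; h(5) = 3; h(6) = 0 → root.
Roots: {0, 3, 4, 6}.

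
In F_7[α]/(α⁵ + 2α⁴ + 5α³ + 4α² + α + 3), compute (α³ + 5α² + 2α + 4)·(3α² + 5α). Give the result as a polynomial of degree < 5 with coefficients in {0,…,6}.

2α^3 + 3α^2 + 3α + 5

Multiply in F_7[α]: (α³ + 5α² + 2α + 4)·(3α² + 5α) = 3α⁵ + 6α⁴ + 3α³ + α² + 6α.
Reduce using α⁵ ≡ 5α⁴ + 2α³ + 3α² + 6α + 4 (mod α⁵ + 2α⁴ + 5α³ + 4α² + α + 3).
Reduced: 2α³ + 3α² + 3α + 5.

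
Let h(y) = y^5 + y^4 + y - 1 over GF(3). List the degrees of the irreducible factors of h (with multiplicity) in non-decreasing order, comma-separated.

5

Roots in GF(3): h(0) = 2; h(1) = 2; h(2) = 1.
Complete factorization: h(y) = (y^5 + y^4 + y - 1).
Factor degrees with multiplicity: 5 = 5.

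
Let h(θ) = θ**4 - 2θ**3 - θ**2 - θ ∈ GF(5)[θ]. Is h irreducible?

Check for roots in GF(5): h(0) = 0 → root; h(1) = 2; h(2) = 4; h(3) = 0 → root; h(4) = 3.
h(0) = 0, so (θ) divides h(θ); h is reducible.

No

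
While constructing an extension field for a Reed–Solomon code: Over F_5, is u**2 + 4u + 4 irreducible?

Write P(u) = u**2 + 4u + 4.
Check for roots in F_5: P(0) = 4; P(1) = 4; P(2) = 1; P(3) = 0 → root; P(4) = 1.
P(3) = 0, so (u − 3) divides P(u); P is reducible.

No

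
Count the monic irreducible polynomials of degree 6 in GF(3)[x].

116

The number of monic irreducibles of degree 6 over GF(3) is (1/6)·Σ_{d∣6} μ(6/d) 3^d.
Divisors of 6: 1, 2, 3, 6; μ(6/d) for each: 1, -1, -1, 1.
Σ = 3^1 − 3^2 − 3^3 + 3^6 = 696.
N = 696/6 = 116.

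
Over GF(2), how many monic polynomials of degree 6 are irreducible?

9

By the necklace-counting formula, N_2(6) = (1/6) Σ_{d|6} μ(6/d)·2^d.
Divisors of 6: 1, 2, 3, 6; μ(6/d) for each: 1, -1, -1, 1.
Σ = 2^1 − 2^2 − 2^3 + 2^6 = 54.
N = 54/6 = 9.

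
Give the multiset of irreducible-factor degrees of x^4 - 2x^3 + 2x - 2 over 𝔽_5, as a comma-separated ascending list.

Write g(x) = x^4 - 2x^3 + 2x - 2.
Roots in 𝔽_5: g(0) = 3; g(1) = 4; g(2) = 2; g(3) = 1; g(4) = 4.
Complete factorization: g(x) = (x^4 - 2x^3 + 2x - 2).
Factor degrees with multiplicity: 4 = 4.

4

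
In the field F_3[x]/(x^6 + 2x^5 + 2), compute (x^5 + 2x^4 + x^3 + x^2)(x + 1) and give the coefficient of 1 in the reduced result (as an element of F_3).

Multiply in F_3[x]: (x^5 + 2x^4 + x^3 + x^2)·(x + 1) = x^6 + 2x^3 + x^2.
Reduce using x^6 ≡ x^5 + 1 (mod x^6 + 2x^5 + 2).
Reduced: x^5 + 2x^3 + x^2 + 1.

1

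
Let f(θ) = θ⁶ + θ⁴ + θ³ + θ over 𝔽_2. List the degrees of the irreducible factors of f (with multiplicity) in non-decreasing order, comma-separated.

Roots in 𝔽_2: f(0) = 0 → root; f(1) = 0 → root.
Linear factors from roots: (θ), (θ + 1).
Complete factorization: f(θ) = (θ)·(θ + 1)^3·(θ² + θ + 1).
Factor degrees with multiplicity: 1 + 1 + 1 + 1 + 2 = 6.

1, 1, 1, 1, 2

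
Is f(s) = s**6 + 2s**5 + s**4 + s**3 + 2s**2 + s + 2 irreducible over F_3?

Yes

Check for roots in F_3: f(0) = 2; f(1) = 1; f(2) = 2.
No roots, so no linear factors.
Monic irreducibles of degree 2 over GF(3): s**2 + 1, s**2 + s + 2, s**2 + 2s + 2.
None of them divide f (all give nonzero remainder).
Degree-3 irreducible divisors: test the 8 monic irreducibles of degree 3 over GF(3).
None of them divide f (all give nonzero remainder).
No irreducible factor of degree ≤ 3 exists, so f is irreducible over GF(3).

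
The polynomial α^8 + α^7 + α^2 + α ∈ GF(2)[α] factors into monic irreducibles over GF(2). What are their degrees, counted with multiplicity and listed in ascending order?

Write h(α) = α^8 + α^7 + α^2 + α.
Roots in GF(2): h(0) = 0 → root; h(1) = 0 → root.
Linear factors from roots: (α), (α + 1).
Complete factorization: h(α) = (α)·(α + 1)^3·(α^2 + α + 1)^2.
Factor degrees with multiplicity: 1 + 1 + 1 + 1 + 2 + 2 = 8.

1, 1, 1, 1, 2, 2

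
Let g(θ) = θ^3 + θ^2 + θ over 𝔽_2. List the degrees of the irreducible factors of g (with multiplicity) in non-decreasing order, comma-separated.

Roots in 𝔽_2: g(0) = 0 → root; g(1) = 1.
Linear factors from roots: (θ).
Complete factorization: g(θ) = (θ)·(θ^2 + θ + 1).
Factor degrees with multiplicity: 1 + 2 = 3.

1, 2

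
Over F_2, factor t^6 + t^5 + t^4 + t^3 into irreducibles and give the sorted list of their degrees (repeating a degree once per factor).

1, 1, 1, 1, 1, 1

Write g(t) = t^6 + t^5 + t^4 + t^3.
Roots in F_2: g(0) = 0 → root; g(1) = 0 → root.
Linear factors from roots: (t), (t + 1).
Complete factorization: g(t) = (t)^3·(t + 1)^3.
Factor degrees with multiplicity: 1 + 1 + 1 + 1 + 1 + 1 = 6.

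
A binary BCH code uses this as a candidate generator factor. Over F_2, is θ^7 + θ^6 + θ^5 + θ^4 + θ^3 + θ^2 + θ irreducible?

Write h(θ) = θ^7 + θ^6 + θ^5 + θ^4 + θ^3 + θ^2 + θ.
Check for roots in F_2: h(0) = 0 → root; h(1) = 1.
h(0) = 0, so (θ) divides h(θ); h is reducible.

No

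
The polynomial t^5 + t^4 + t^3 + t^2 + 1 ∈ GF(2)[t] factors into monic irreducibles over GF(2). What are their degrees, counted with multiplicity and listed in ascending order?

Write h(t) = t^5 + t^4 + t^3 + t^2 + 1.
Roots in GF(2): h(0) = 1; h(1) = 1.
Complete factorization: h(t) = (t^5 + t^4 + t^3 + t^2 + 1).
Factor degrees with multiplicity: 5 = 5.

5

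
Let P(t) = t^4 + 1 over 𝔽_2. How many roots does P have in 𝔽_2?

Evaluate at each of the 2 elements of 𝔽_2:
P(0) = 1; P(1) = 0 → root.
Roots: {1}.

1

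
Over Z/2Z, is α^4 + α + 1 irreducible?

Write g(α) = α^4 + α + 1.
Check for roots in Z/2Z: g(0) = 1; g(1) = 1.
No roots, so no linear factors.
Monic irreducibles of degree 2 over GF(2): α^2 + α + 1.
None of them divide g (all give nonzero remainder).
No irreducible factor of degree ≤ 2 exists, so g is irreducible over GF(2).

Yes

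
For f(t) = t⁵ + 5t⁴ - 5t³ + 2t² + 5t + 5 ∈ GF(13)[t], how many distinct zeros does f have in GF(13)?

Evaluate at each of the 13 elements of GF(13):
f(0) = 5; f(1) = 0 → root; f(2) = 4; f(3) = 5; f(4) = 0 → root; f(5) = 11; f(6) = 10; f(7) = 0 → root; f(8) = 5; f(9) = 8; f(10) = 6; f(11) = 0 → root; f(12) = 11.
Roots: {1, 4, 7, 11}.

4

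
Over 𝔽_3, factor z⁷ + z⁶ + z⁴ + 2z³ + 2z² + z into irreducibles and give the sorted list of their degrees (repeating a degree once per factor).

Write f(z) = z⁷ + z⁶ + z⁴ + 2z³ + 2z² + z.
Roots in 𝔽_3: f(0) = 0 → root; f(1) = 2; f(2) = 0 → root.
Linear factors from roots: (z), (z + 1).
Complete factorization: f(z) = (z)·(z + 1)^2·(z⁴ + 2z³ + z² + 1).
Factor degrees with multiplicity: 1 + 1 + 1 + 4 = 7.

1, 1, 1, 4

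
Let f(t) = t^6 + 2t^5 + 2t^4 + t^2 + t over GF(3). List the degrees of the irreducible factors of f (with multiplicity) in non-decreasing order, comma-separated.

1, 2, 3

Roots in GF(3): f(0) = 0 → root; f(1) = 1; f(2) = 1.
Linear factors from roots: (t).
Complete factorization: f(t) = (t)·(t^2 + 1)·(t^3 + 2t^2 + t + 1).
Factor degrees with multiplicity: 1 + 2 + 3 = 6.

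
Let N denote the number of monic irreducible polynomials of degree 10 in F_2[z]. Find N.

99

Gauss's count: N_{2}(10) = (1/10) Σ_{d|10} μ(10/d)·2^d.
Divisors of 10: 1, 2, 5, 10; μ(10/d) for each: 1, -1, -1, 1.
Σ = 2^1 − 2^2 − 2^5 + 2^10 = 990.
N = 990/10 = 99.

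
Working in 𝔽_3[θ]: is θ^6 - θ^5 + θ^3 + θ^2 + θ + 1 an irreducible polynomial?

Write f(θ) = θ^6 - θ^5 + θ^3 + θ^2 + θ + 1.
Check for roots in 𝔽_3: f(0) = 1; f(1) = 1; f(2) = 2.
No roots, so no linear factors.
Monic irreducibles of degree 2 over GF(3): θ^2 + 1, θ^2 + θ - 1, θ^2 - θ - 1.
None of them divide f (all give nonzero remainder).
Degree-3 irreducible divisors: test the 8 monic irreducibles of degree 3 over GF(3).
None of them divide f (all give nonzero remainder).
No irreducible factor of degree ≤ 3 exists, so f is irreducible over GF(3).

Yes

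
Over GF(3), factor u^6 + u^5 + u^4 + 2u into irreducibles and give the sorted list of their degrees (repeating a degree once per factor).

Write g(u) = u^6 + u^5 + u^4 + 2u.
Roots in GF(3): g(0) = 0 → root; g(1) = 2; g(2) = 2.
Linear factors from roots: (u).
Complete factorization: g(u) = (u)·(u^2 + 1)·(u^3 + u^2 + 2).
Factor degrees with multiplicity: 1 + 2 + 3 = 6.

1, 2, 3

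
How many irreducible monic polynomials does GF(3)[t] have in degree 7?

312

The number of monic irreducibles of degree 7 over GF(3) is (1/7)·Σ_{d∣7} μ(7/d) 3^d.
Divisors of 7: 1, 7; μ(7/d) for each: -1, 1.
Σ = − 3^1 + 3^7 = 2184.
N = 2184/7 = 312.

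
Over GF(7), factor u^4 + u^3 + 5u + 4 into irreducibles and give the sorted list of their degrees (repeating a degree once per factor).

Write g(u) = u^4 + u^3 + 5u + 4.
Complete factorization: g(u) = (u^4 + u^3 + 5u + 4).
Factor degrees with multiplicity: 4 = 4.

4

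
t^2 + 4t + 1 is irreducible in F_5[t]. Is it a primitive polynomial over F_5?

No

Write f(t) = t^2 + 4t + 1.
|GF(5^2)^×| = 5^2 − 1 = 24. Prime factorization: 24 = 2^3·3.
f is primitive ⇔ t has order 24 in GF(5)[t]/(f), i.e. t^(24/q) ≠ 1 for each prime q | 24.
t^(12) mod f = 1
t^(8) mod f = t + 4.
Since t^(12) = 1, the order of t divides 12 < 24; not primitive.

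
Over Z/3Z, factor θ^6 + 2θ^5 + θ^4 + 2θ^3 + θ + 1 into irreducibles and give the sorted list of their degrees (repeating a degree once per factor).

Write h(θ) = θ^6 + 2θ^5 + θ^4 + 2θ^3 + θ + 1.
Roots in Z/3Z: h(0) = 1; h(1) = 2; h(2) = 1.
Complete factorization: h(θ) = (θ^6 + 2θ^5 + θ^4 + 2θ^3 + θ + 1).
Factor degrees with multiplicity: 6 = 6.

6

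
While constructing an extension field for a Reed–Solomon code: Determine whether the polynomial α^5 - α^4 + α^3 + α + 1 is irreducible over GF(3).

Write m(α) = α^5 - α^4 + α^3 + α + 1.
Check for roots in GF(3): m(0) = 1; m(1) = 0 → root; m(2) = 0 → root.
m(1) = 0, so (α − 1) divides m(α); m is reducible.

No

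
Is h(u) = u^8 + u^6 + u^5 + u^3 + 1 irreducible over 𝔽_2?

Yes

Check for roots in 𝔽_2: h(0) = 1; h(1) = 1.
No roots, so no linear factors.
Monic irreducibles of degree 2 over GF(2): u^2 + u + 1.
None of them divide h (all give nonzero remainder).
Monic irreducibles of degree 3 over GF(2): u^3 + u + 1, u^3 + u^2 + 1.
None of them divide h (all give nonzero remainder).
Monic irreducibles of degree 4 over GF(2): u^4 + u + 1, u^4 + u^3 + 1, u^4 + u^3 + u^2 + u + 1.
None of them divide h (all give nonzero remainder).
No irreducible factor of degree ≤ 4 exists, so h is irreducible over GF(2).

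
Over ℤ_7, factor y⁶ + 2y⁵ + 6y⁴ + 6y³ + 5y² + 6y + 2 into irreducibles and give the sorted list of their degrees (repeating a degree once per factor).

Write g(y) = y⁶ + 2y⁵ + 6y⁴ + 6y³ + 5y² + 6y + 2.
Linear factors from roots: (y + 6), (y + 1).
Complete factorization: g(y) = (y + 1)·(y + 6)·(y² + 4)·(y² + 2y + 3).
Factor degrees with multiplicity: 1 + 1 + 2 + 2 = 6.

1, 1, 2, 2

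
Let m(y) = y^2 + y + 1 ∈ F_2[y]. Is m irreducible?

Yes

Check for roots in F_2: m(0) = 1; m(1) = 1.
No roots. A degree-2 polynomial over a field with no linear factor is irreducible.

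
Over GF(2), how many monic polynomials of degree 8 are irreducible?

30

The number of monic irreducibles of degree 8 over GF(2) is (1/8)·Σ_{d∣8} μ(8/d) 2^d.
Divisors of 8: 1, 2, 4, 8; μ(8/d) for each: 0, 0, -1, 1.
Σ = − 2^4 + 2^8 = 240.
N = 240/8 = 30.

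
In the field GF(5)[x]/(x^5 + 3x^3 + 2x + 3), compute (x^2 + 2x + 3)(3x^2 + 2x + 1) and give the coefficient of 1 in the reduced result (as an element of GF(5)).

Multiply in GF(5)[x]: (x^2 + 2x + 3)·(3x^2 + 2x + 1) = 3x^4 + 3x^3 + 4x^2 + 3x + 3.
Reduced: 3x^4 + 3x^3 + 4x^2 + 3x + 3.

3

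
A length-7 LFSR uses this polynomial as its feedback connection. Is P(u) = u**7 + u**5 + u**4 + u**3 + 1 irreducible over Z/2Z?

Yes

Check for roots in Z/2Z: P(0) = 1; P(1) = 1.
No roots, so no linear factors.
Monic irreducibles of degree 2 over GF(2): u**2 + u + 1.
None of them divide P (all give nonzero remainder).
Monic irreducibles of degree 3 over GF(2): u**3 + u + 1, u**3 + u**2 + 1.
None of them divide P (all give nonzero remainder).
No irreducible factor of degree ≤ 3 exists, so P is irreducible over GF(2).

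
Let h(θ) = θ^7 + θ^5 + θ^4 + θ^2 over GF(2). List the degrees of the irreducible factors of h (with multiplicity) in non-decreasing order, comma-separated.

Roots in GF(2): h(0) = 0 → root; h(1) = 0 → root.
Linear factors from roots: (θ), (θ + 1).
Complete factorization: h(θ) = (θ)^2·(θ + 1)^3·(θ^2 + θ + 1).
Factor degrees with multiplicity: 1 + 1 + 1 + 1 + 1 + 2 = 7.

1, 1, 1, 1, 1, 2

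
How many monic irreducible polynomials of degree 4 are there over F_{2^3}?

Gauss's count: N_{8}(4) = (1/4) Σ_{d|4} μ(4/d)·8^d.
Divisors of 4: 1, 2, 4; μ(4/d) for each: 0, -1, 1.
Σ = − 8^2 + 8^4 = 4032.
N = 4032/4 = 1008.

1008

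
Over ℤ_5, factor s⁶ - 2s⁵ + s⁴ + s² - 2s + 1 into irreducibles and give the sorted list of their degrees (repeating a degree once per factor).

Write g(s) = s⁶ - 2s⁵ + s⁴ + s² - 2s + 1.
Roots in ℤ_5: g(0) = 1; g(1) = 0 → root; g(2) = 2; g(3) = 3; g(4) = 3.
Linear factors from roots: (s - 1).
Complete factorization: g(s) = (s - 1)^2·(s² + 2)·(s² - 2).
Factor degrees with multiplicity: 1 + 1 + 2 + 2 = 6.

1, 1, 2, 2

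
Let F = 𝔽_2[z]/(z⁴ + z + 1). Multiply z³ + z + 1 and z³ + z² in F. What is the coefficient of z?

0

Multiply in 𝔽_2[z]: (z³ + z + 1)·(z³ + z²) = z⁶ + z⁵ + z⁴ + z².
Reduce using z⁴ ≡ z + 1 (mod z⁴ + z + 1).
Reduced: z³ + z² + 1.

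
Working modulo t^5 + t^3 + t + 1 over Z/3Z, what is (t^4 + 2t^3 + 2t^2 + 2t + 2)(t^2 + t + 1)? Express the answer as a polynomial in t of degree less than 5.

Multiply in Z/3Z[t]: (t^4 + 2t^3 + 2t^2 + 2t + 2)·(t^2 + t + 1) = t^6 + 2t^4 + t + 2.
Reduce using t^5 ≡ 2t^3 + 2t + 2 (mod t^5 + t^3 + t + 1).
Reduced: t^4 + 2t^2 + 2.

t^4 + 2t^2 + 2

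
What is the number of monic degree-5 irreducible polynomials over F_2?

6

The number of monic irreducibles of degree 5 over GF(2) is (1/5)·Σ_{d∣5} μ(5/d) 2^d.
Divisors of 5: 1, 5; μ(5/d) for each: -1, 1.
Σ = − 2^1 + 2^5 = 30.
N = 30/5 = 6.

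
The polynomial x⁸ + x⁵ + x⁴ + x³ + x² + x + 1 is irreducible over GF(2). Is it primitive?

No

Write f(x) = x⁸ + x⁵ + x⁴ + x³ + x² + x + 1.
|GF(2^8)^×| = 2^8 − 1 = 255. Prime factorization: 255 = 3·5·17.
f is primitive ⇔ x has order 255 in GF(2)[x]/(f), i.e. x^(255/q) ≠ 1 for each prime q | 255.
x^(85) mod f = 1
x^(51) mod f = x⁷ + x⁵ + x³ + x² + x + 1.
x^(15) mod f = x⁶ + x³ + x + 1.
Since x^(85) = 1, the order of x divides 85 < 255; not primitive.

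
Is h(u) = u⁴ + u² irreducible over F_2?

Check for roots in F_2: h(0) = 0 → root; h(1) = 0 → root.
h(0) = 0, so (u) divides h(u); h is reducible.

No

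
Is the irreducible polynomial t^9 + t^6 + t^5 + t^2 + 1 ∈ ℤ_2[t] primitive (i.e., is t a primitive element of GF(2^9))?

Write f(t) = t^9 + t^6 + t^5 + t^2 + 1.
|GF(2^9)^×| = 2^9 − 1 = 511. Prime factorization: 511 = 7·73.
f is primitive ⇔ t has order 511 in GF(2)[t]/(f), i.e. t^(511/q) ≠ 1 for each prime q | 511.
t^(73) mod f = 1
t^(7) mod f = t^7.
Since t^(73) = 1, the order of t divides 73 < 511; not primitive.

No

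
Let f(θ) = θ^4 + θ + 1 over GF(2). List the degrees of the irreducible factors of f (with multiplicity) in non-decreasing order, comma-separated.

Roots in GF(2): f(0) = 1; f(1) = 1.
Complete factorization: f(θ) = (θ^4 + θ + 1).
Factor degrees with multiplicity: 4 = 4.

4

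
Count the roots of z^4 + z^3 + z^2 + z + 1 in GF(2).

Write P(z) = z^4 + z^3 + z^2 + z + 1.
Evaluate at each of the 2 elements of GF(2):
P(0) = 1; P(1) = 1.
No element is a root.

0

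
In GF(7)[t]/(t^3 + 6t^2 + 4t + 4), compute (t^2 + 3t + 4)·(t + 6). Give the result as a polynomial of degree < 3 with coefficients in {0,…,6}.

3t^2 + 4t + 6

Multiply in GF(7)[t]: (t^2 + 3t + 4)·(t + 6) = t^3 + 2t^2 + t + 3.
Reduce using t^3 ≡ t^2 + 3t + 3 (mod t^3 + 6t^2 + 4t + 4).
Reduced: 3t^2 + 4t + 6.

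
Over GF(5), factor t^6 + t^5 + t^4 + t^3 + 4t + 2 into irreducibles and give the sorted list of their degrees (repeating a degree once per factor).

1, 1, 1, 1, 2

Write h(t) = t^6 + t^5 + t^4 + t^3 + 4t + 2.
Roots in GF(5): h(0) = 2; h(1) = 0 → root; h(2) = 0 → root; h(3) = 4; h(4) = 3.
Linear factors from roots: (t + 4), (t + 3).
Complete factorization: h(t) = (t + 4)·(t + 3)^3·(t^2 + 3t + 4).
Factor degrees with multiplicity: 1 + 1 + 1 + 1 + 2 = 6.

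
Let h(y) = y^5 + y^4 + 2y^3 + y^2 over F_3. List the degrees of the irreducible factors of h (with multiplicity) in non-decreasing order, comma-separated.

Roots in F_3: h(0) = 0 → root; h(1) = 2; h(2) = 2.
Linear factors from roots: (y).
Complete factorization: h(y) = (y)^2·(y^3 + y^2 + 2y + 1).
Factor degrees with multiplicity: 1 + 1 + 3 = 5.

1, 1, 3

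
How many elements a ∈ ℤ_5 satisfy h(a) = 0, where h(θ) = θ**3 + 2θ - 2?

2

Evaluate at each of the 5 elements of ℤ_5:
h(0) = 3; h(1) = 1; h(2) = 0 → root; h(3) = 1; h(4) = 0 → root.
Roots: {2, 4}.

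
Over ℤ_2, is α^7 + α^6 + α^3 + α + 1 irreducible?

Yes

Write P(α) = α^7 + α^6 + α^3 + α + 1.
Check for roots in ℤ_2: P(0) = 1; P(1) = 1.
No roots, so no linear factors.
Monic irreducibles of degree 2 over GF(2): α^2 + α + 1.
None of them divide P (all give nonzero remainder).
Monic irreducibles of degree 3 over GF(2): α^3 + α + 1, α^3 + α^2 + 1.
None of them divide P (all give nonzero remainder).
No irreducible factor of degree ≤ 3 exists, so P is irreducible over GF(2).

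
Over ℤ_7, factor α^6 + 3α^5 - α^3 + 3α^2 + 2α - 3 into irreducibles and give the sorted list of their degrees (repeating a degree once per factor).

2, 4

Write h(α) = α^6 + 3α^5 - α^3 + 3α^2 + 2α - 3.
Complete factorization: h(α) = (α^2 + 2α + 3)·(α^4 + α^3 + 2α^2 - α - 1).
Factor degrees with multiplicity: 2 + 4 = 6.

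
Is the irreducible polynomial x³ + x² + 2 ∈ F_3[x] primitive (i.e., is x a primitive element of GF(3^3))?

No

Write f(x) = x³ + x² + 2.
|GF(3^3)^×| = 3^3 − 1 = 26. Prime factorization: 26 = 2·13.
f is primitive ⇔ x has order 26 in GF(3)[x]/(f), i.e. x^(26/q) ≠ 1 for each prime q | 26.
x^(13) mod f = 1
x^(2) mod f = x².
Since x^(13) = 1, the order of x divides 13 < 26; not primitive.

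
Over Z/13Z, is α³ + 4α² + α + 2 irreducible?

Yes

Write h(α) = α³ + 4α² + α + 2.
Check each element of Z/13Z for a root: h(0)=2, h(1)=8, h(2)=2, h(3)=3, h(4)=4, h(5)=11, h(6)=4, h(7)=2, h(8)=11, h(9)=11, h(10)=8, h(11)=8, h(12)=4.
No roots. A degree-3 polynomial over a field with no linear factor is irreducible.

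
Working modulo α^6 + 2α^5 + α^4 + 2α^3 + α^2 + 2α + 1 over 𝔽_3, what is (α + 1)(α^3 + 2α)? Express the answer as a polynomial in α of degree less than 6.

α^4 + α^3 + 2α^2 + 2α

Multiply in 𝔽_3[α]: (α + 1)·(α^3 + 2α) = α^4 + α^3 + 2α^2 + 2α.
Reduced: α^4 + α^3 + 2α^2 + 2α.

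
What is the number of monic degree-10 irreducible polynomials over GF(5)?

By the necklace-counting formula, N_5(10) = (1/10) Σ_{d|10} μ(10/d)·5^d.
Divisors of 10: 1, 2, 5, 10; μ(10/d) for each: 1, -1, -1, 1.
Σ = 5^1 − 5^2 − 5^5 + 5^10 = 9762480.
N = 9762480/10 = 976248.

976248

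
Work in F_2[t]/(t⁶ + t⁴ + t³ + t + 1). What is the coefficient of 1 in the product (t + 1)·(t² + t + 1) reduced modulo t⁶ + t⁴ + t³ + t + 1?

1

Multiply in F_2[t]: (t + 1)·(t² + t + 1) = t³ + 1.
Reduced: t³ + 1.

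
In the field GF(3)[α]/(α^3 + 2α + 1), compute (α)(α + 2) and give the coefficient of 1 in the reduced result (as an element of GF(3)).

0

Multiply in GF(3)[α]: (α)·(α + 2) = α^2 + 2α.
Reduced: α^2 + 2α.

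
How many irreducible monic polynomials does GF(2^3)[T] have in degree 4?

By the necklace-counting formula, N_8(4) = (1/4) Σ_{d|4} μ(4/d)·8^d.
Divisors of 4: 1, 2, 4; μ(4/d) for each: 0, -1, 1.
Σ = − 8^2 + 8^4 = 4032.
N = 4032/4 = 1008.

1008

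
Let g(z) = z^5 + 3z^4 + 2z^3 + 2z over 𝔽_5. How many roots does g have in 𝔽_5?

Evaluate at each of the 5 elements of 𝔽_5:
g(0) = 0 → root; g(1) = 3; g(2) = 0 → root; g(3) = 1; g(4) = 3.
Roots: {0, 2}.

2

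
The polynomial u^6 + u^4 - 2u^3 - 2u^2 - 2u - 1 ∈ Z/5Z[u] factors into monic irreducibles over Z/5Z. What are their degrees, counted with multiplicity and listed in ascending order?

Write h(u) = u^6 + u^4 - 2u^3 - 2u^2 - 2u - 1.
Roots in Z/5Z: h(0) = 4; h(1) = 0 → root; h(2) = 1; h(3) = 1; h(4) = 3.
Linear factors from roots: (u - 1).
Complete factorization: h(u) = (u - 1)·(u^2 + 2u - 1)·(u^3 - u^2 - 1).
Factor degrees with multiplicity: 1 + 2 + 3 = 6.

1, 2, 3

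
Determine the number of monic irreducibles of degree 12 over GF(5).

20343700

x^(5^12) − x is the product of all monic irreducibles of degree dividing 12; Möbius inversion gives N = (1/12) Σ μ(12/d)·5^d.
Divisors of 12: 1, 2, 3, 4, 6, 12; μ(12/d) for each: 0, 1, 0, -1, -1, 1.
Σ = 5^2 − 5^4 − 5^6 + 5^12 = 244124400.
N = 244124400/12 = 20343700.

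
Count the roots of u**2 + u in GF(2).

Write g(u) = u**2 + u.
Evaluate at each of the 2 elements of GF(2):
g(0) = 0 → root; g(1) = 0 → root.
Roots: {0, 1}.

2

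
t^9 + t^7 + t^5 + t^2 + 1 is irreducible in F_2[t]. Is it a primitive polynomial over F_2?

Write f(t) = t^9 + t^7 + t^5 + t^2 + 1.
|GF(2^9)^×| = 2^9 − 1 = 511. Prime factorization: 511 = 7·73.
f is primitive ⇔ t has order 511 in GF(2)[t]/(f), i.e. t^(511/q) ≠ 1 for each prime q | 511.
t^(73) mod f = t^8 + t^7 + t^6 + t^5 + t^3 + t.
t^(7) mod f = t^7.
None equal 1, so t has full order 511; f is primitive.

Yes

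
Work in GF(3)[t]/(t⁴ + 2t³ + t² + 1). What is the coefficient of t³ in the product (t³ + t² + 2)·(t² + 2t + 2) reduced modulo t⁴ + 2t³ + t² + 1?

Multiply in GF(3)[t]: (t³ + t² + 2)·(t² + 2t + 2) = t⁵ + t³ + t² + t + 1.
Reduce using t⁴ ≡ t³ + 2t² + 2 (mod t⁴ + 2t³ + t² + 1).
Reduced: t³.

1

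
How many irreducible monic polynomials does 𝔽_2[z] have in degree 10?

99

Gauss's count: N_{2}(10) = (1/10) Σ_{d|10} μ(10/d)·2^d.
Divisors of 10: 1, 2, 5, 10; μ(10/d) for each: 1, -1, -1, 1.
Σ = 2^1 − 2^2 − 2^5 + 2^10 = 990.
N = 990/10 = 99.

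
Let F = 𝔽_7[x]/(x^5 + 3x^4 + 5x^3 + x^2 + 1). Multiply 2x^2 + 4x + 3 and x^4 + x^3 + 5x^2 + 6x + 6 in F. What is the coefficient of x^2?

2

Multiply in 𝔽_7[x]: (2x^2 + 4x + 3)·(x^4 + x^3 + 5x^2 + 6x + 6) = 2x^6 + 6x^5 + 3x^4 + 2x^2 + 4.
Reduce using x^5 ≡ 4x^4 + 2x^3 + 6x^2 + 6 (mod x^5 + 3x^4 + 5x^3 + x^2 + 1).
Reduced: 5x^3 + 2x^2 + 5x + 4.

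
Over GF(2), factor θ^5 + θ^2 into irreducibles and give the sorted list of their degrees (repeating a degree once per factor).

1, 1, 1, 2

Write g(θ) = θ^5 + θ^2.
Roots in GF(2): g(0) = 0 → root; g(1) = 0 → root.
Linear factors from roots: (θ), (θ + 1).
Complete factorization: g(θ) = (θ + 1)·(θ)^2·(θ^2 + θ + 1).
Factor degrees with multiplicity: 1 + 1 + 1 + 2 = 5.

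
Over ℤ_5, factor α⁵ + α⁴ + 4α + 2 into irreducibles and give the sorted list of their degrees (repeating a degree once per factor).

Write g(α) = α⁵ + α⁴ + 4α + 2.
Roots in ℤ_5: g(0) = 2; g(1) = 3; g(2) = 3; g(3) = 3; g(4) = 3.
Complete factorization: g(α) = (α² + 4α + 2)·(α³ + 2α² + 1).
Factor degrees with multiplicity: 2 + 3 = 5.

2, 3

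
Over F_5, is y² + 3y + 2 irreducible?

No

Write f(y) = y² + 3y + 2.
Check for roots in F_5: f(0) = 2; f(1) = 1; f(2) = 2; f(3) = 0 → root; f(4) = 0 → root.
f(3) = 0, so (y − 3) divides f(y); f is reducible.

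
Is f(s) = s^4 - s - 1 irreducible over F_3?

Yes

Check for roots in F_3: f(0) = 2; f(1) = 2; f(2) = 1.
No roots, so no linear factors.
Monic irreducibles of degree 2 over GF(3): s^2 + 1, s^2 + s - 1, s^2 - s - 1.
None of them divide f (all give nonzero remainder).
No irreducible factor of degree ≤ 2 exists, so f is irreducible over GF(3).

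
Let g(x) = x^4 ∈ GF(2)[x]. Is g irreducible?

Check for roots in GF(2): g(0) = 0 → root; g(1) = 1.
g(0) = 0, so (x) divides g(x); g is reducible.

No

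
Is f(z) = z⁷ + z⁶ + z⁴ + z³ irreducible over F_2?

No

Check for roots in F_2: f(0) = 0 → root; f(1) = 0 → root.
f(0) = 0, so (z) divides f(z); f is reducible.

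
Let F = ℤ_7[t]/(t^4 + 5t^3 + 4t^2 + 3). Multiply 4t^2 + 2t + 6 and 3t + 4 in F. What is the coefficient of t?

5

Multiply in ℤ_7[t]: (4t^2 + 2t + 6)·(3t + 4) = 5t^3 + t^2 + 5t + 3.
Reduced: 5t^3 + t^2 + 5t + 3.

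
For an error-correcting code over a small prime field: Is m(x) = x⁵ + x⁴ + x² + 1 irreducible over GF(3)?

Check for roots in GF(3): m(0) = 1; m(1) = 1; m(2) = 2.
No roots, so no linear factors.
Monic irreducibles of degree 2 over GF(3): x² + 1, x² + x + 2, x² + 2x + 2.
None of them divide m (all give nonzero remainder).
No irreducible factor of degree ≤ 2 exists, so m is irreducible over GF(3).

Yes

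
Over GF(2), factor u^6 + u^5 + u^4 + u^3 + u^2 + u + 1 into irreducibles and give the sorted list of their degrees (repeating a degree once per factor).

Write h(u) = u^6 + u^5 + u^4 + u^3 + u^2 + u + 1.
Roots in GF(2): h(0) = 1; h(1) = 1.
Complete factorization: h(u) = (u^3 + u + 1)·(u^3 + u^2 + 1).
Factor degrees with multiplicity: 3 + 3 = 6.

3, 3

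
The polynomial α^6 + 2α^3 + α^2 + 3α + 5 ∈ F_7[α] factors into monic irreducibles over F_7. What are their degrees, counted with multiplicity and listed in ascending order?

Write h(α) = α^6 + 2α^3 + α^2 + 3α + 5.
Complete factorization: h(α) = (α^6 + 2α^3 + α^2 + 3α + 5).
Factor degrees with multiplicity: 6 = 6.

6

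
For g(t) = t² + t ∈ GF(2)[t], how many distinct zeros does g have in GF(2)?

Evaluate at each of the 2 elements of GF(2):
g(0) = 0 → root; g(1) = 0 → root.
Roots: {0, 1}.

2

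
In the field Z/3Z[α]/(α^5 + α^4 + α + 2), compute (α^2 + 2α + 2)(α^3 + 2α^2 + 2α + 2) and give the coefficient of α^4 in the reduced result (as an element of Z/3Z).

Multiply in Z/3Z[α]: (α^2 + 2α + 2)·(α^3 + 2α^2 + 2α + 2) = α^5 + α^4 + 2α^3 + α^2 + 2α + 1.
Reduce using α^5 ≡ 2α^4 + 2α + 1 (mod α^5 + α^4 + α + 2).
Reduced: 2α^3 + α^2 + α + 2.

0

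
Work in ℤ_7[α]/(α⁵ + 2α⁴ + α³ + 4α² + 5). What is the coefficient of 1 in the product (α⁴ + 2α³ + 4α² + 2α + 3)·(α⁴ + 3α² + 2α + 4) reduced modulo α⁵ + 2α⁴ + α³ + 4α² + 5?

0

Multiply in ℤ_7[α]: (α⁴ + 2α³ + 4α² + 2α + 3)·(α⁴ + 3α² + 2α + 4) = α⁸ + 2α⁷ + 3α⁵ + 2α⁴ + α³ + α² + 5.
Reduce using α⁵ ≡ 5α⁴ + 6α³ + 3α² + 2 (mod α⁵ + 2α⁴ + α³ + 4α² + 5).
Reduced: α⁴ + 6α³ + 4α² + 5α.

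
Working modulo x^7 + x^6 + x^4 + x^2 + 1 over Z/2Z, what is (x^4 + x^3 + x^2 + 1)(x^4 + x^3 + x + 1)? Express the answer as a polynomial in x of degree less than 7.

x^6 + x^5

Multiply in Z/2Z[x]: (x^4 + x^3 + x^2 + 1)·(x^4 + x^3 + x + 1) = x^8 + x^4 + x^3 + x^2 + x + 1.
Reduce using x^7 ≡ x^6 + x^4 + x^2 + 1 (mod x^7 + x^6 + x^4 + x^2 + 1).
Reduced: x^6 + x^5.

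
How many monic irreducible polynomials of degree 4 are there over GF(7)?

Gauss's count: N_{7}(4) = (1/4) Σ_{d|4} μ(4/d)·7^d.
Divisors of 4: 1, 2, 4; μ(4/d) for each: 0, -1, 1.
Σ = − 7^2 + 7^4 = 2352.
N = 2352/4 = 588.

588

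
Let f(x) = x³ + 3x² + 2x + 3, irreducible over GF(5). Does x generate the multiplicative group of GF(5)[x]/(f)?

|GF(5^3)^×| = 5^3 − 1 = 124. Prime factorization: 124 = 2^2·31.
f is primitive ⇔ x has order 124 in GF(5)[x]/(f), i.e. x^(124/q) ≠ 1 for each prime q | 124.
x^(62) mod f = 4.
x^(4) mod f = 2x² + 3x + 4.
None equal 1, so x has full order 124; f is primitive.

Yes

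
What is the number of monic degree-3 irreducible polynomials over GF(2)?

2

The number of monic irreducibles of degree 3 over GF(2) is (1/3)·Σ_{d∣3} μ(3/d) 2^d.
Divisors of 3: 1, 3; μ(3/d) for each: -1, 1.
Σ = − 2^1 + 2^3 = 6.
N = 6/3 = 2.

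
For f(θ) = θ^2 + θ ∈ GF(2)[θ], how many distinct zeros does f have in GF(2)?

2

Evaluate at each of the 2 elements of GF(2):
f(0) = 0 → root; f(1) = 0 → root.
Roots: {0, 1}.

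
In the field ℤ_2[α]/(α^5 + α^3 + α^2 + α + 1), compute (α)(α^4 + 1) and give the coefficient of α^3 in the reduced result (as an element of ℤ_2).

1

Multiply in ℤ_2[α]: (α)·(α^4 + 1) = α^5 + α.
Reduce using α^5 ≡ α^3 + α^2 + α + 1 (mod α^5 + α^3 + α^2 + α + 1).
Reduced: α^3 + α^2 + 1.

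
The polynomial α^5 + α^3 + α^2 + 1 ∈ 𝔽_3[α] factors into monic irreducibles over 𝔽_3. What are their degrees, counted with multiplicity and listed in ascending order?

Write f(α) = α^5 + α^3 + α^2 + 1.
Roots in 𝔽_3: f(0) = 1; f(1) = 1; f(2) = 0 → root.
Linear factors from roots: (α + 1).
Complete factorization: f(α) = (α + 1)^3·(α^2 + 1).
Factor degrees with multiplicity: 1 + 1 + 1 + 2 = 5.

1, 1, 1, 2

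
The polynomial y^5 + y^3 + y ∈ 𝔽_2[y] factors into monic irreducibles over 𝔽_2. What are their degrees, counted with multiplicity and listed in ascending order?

1, 2, 2

Write g(y) = y^5 + y^3 + y.
Roots in 𝔽_2: g(0) = 0 → root; g(1) = 1.
Linear factors from roots: (y).
Complete factorization: g(y) = (y)·(y^2 + y + 1)^2.
Factor degrees with multiplicity: 1 + 2 + 2 = 5.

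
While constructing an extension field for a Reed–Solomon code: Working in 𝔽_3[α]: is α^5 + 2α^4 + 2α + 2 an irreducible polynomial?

Yes

Write P(α) = α^5 + 2α^4 + 2α + 2.
Check for roots in 𝔽_3: P(0) = 2; P(1) = 1; P(2) = 1.
No roots, so no linear factors.
Monic irreducibles of degree 2 over GF(3): α^2 + 1, α^2 + α + 2, α^2 + 2α + 2.
None of them divide P (all give nonzero remainder).
No irreducible factor of degree ≤ 2 exists, so P is irreducible over GF(3).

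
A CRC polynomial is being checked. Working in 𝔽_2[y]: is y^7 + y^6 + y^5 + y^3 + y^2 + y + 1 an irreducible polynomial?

Yes

Write P(y) = y^7 + y^6 + y^5 + y^3 + y^2 + y + 1.
Check for roots in 𝔽_2: P(0) = 1; P(1) = 1.
No roots, so no linear factors.
Monic irreducibles of degree 2 over GF(2): y^2 + y + 1.
None of them divide P (all give nonzero remainder).
Monic irreducibles of degree 3 over GF(2): y^3 + y + 1, y^3 + y^2 + 1.
None of them divide P (all give nonzero remainder).
No irreducible factor of degree ≤ 3 exists, so P is irreducible over GF(2).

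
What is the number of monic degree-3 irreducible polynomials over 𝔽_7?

112

By the necklace-counting formula, N_7(3) = (1/3) Σ_{d|3} μ(3/d)·7^d.
Divisors of 3: 1, 3; μ(3/d) for each: -1, 1.
Σ = − 7^1 + 7^3 = 336.
N = 336/3 = 112.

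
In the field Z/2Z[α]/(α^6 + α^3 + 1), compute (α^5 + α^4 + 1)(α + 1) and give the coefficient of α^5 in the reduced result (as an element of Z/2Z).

Multiply in Z/2Z[α]: (α^5 + α^4 + 1)·(α + 1) = α^6 + α^4 + α + 1.
Reduce using α^6 ≡ α^3 + 1 (mod α^6 + α^3 + 1).
Reduced: α^4 + α^3 + α.

0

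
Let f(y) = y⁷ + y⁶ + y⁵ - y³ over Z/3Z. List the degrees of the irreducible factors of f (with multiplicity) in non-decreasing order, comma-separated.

Roots in Z/3Z: f(0) = 0 → root; f(1) = 2; f(2) = 0 → root.
Linear factors from roots: (y), (y + 1).
Complete factorization: f(y) = (y + 1)^2·(y)^3·(y² - y - 1).
Factor degrees with multiplicity: 1 + 1 + 1 + 1 + 1 + 2 = 7.

1, 1, 1, 1, 1, 2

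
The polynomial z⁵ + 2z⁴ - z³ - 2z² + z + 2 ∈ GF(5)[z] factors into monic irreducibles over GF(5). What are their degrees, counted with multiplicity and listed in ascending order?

Write g(z) = z⁵ + 2z⁴ - z³ - 2z² + z + 2.
Roots in GF(5): g(0) = 2; g(1) = 3; g(2) = 2; g(3) = 0 → root; g(4) = 1.
Linear factors from roots: (z + 2).
Complete factorization: g(z) = (z + 2)·(z² + 2z - 1)·(z² - 2z - 1).
Factor degrees with multiplicity: 1 + 2 + 2 = 5.

1, 2, 2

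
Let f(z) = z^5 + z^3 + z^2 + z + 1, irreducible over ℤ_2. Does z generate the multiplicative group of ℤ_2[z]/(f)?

Yes

|GF(2^5)^×| = 2^5 − 1 = 31. Prime factorization: 31 = 31.
f is primitive ⇔ z has order 31 in GF(2)[z]/(f), i.e. z^(31/q) ≠ 1 for each prime q | 31.
z^(1) mod f = z.
None equal 1, so z has full order 31; f is primitive.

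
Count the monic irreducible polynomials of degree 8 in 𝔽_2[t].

Gauss's count: N_{2}(8) = (1/8) Σ_{d|8} μ(8/d)·2^d.
Divisors of 8: 1, 2, 4, 8; μ(8/d) for each: 0, 0, -1, 1.
Σ = − 2^4 + 2^8 = 240.
N = 240/8 = 30.

30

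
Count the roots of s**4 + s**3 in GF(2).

2

Write f(s) = s**4 + s**3.
Evaluate at each of the 2 elements of GF(2):
f(0) = 0 → root; f(1) = 0 → root.
Roots: {0, 1}.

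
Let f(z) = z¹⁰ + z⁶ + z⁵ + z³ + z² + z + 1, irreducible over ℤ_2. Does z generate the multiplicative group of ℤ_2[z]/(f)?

|GF(2^10)^×| = 2^10 − 1 = 1023. Prime factorization: 1023 = 3·11·31.
f is primitive ⇔ z has order 1023 in GF(2)[z]/(f), i.e. z^(1023/q) ≠ 1 for each prime q | 1023.
z^(341) mod f = z⁵ + z³ + z.
z^(93) mod f = z⁹ + z⁸ + z⁵ + z⁴ + z³ + z.
z^(33) mod f = z⁸ + z⁶ + z².
None equal 1, so z has full order 1023; f is primitive.

Yes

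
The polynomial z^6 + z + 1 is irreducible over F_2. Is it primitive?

Write f(z) = z^6 + z + 1.
|GF(2^6)^×| = 2^6 − 1 = 63. Prime factorization: 63 = 3^2·7.
f is primitive ⇔ z has order 63 in GF(2)[z]/(f), i.e. z^(63/q) ≠ 1 for each prime q | 63.
z^(21) mod f = z^5 + z^4 + z^3 + z + 1.
z^(9) mod f = z^4 + z^3.
None equal 1, so z has full order 63; f is primitive.

Yes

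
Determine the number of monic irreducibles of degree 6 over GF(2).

Gauss's count: N_{2}(6) = (1/6) Σ_{d|6} μ(6/d)·2^d.
Divisors of 6: 1, 2, 3, 6; μ(6/d) for each: 1, -1, -1, 1.
Σ = 2^1 − 2^2 − 2^3 + 2^6 = 54.
N = 54/6 = 9.

9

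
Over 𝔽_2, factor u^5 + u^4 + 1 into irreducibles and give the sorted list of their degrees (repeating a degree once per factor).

2, 3

Write h(u) = u^5 + u^4 + 1.
Roots in 𝔽_2: h(0) = 1; h(1) = 1.
Complete factorization: h(u) = (u^2 + u + 1)·(u^3 + u + 1).
Factor degrees with multiplicity: 2 + 3 = 5.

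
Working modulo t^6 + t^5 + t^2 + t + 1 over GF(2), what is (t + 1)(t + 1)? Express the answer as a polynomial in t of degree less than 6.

Multiply in GF(2)[t]: (t + 1)·(t + 1) = t^2 + 1.
Reduced: t^2 + 1.

t^2 + 1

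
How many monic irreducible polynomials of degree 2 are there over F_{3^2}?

The number of monic irreducibles of degree 2 over GF(9) is (1/2)·Σ_{d∣2} μ(2/d) 9^d.
Divisors of 2: 1, 2; μ(2/d) for each: -1, 1.
Σ = − 9^1 + 9^2 = 72.
N = 72/2 = 36.

36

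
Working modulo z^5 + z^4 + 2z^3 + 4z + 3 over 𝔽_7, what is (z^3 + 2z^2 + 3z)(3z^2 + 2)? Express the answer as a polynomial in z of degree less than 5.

Multiply in 𝔽_7[z]: (z^3 + 2z^2 + 3z)·(3z^2 + 2) = 3z^5 + 6z^4 + 4z^3 + 4z^2 + 6z.
Reduce using z^5 ≡ 6z^4 + 5z^3 + 3z + 4 (mod z^5 + z^4 + 2z^3 + 4z + 3).
Reduced: 3z^4 + 5z^3 + 4z^2 + z + 5.

3z^4 + 5z^3 + 4z^2 + z + 5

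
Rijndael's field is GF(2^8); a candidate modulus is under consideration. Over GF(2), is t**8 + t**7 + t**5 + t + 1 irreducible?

Write g(t) = t**8 + t**7 + t**5 + t + 1.
Check for roots in GF(2): g(0) = 1; g(1) = 1.
No roots, so no linear factors.
Monic irreducibles of degree 2 over GF(2): t**2 + t + 1.
None of them divide g (all give nonzero remainder).
Monic irreducibles of degree 3 over GF(2): t**3 + t + 1, t**3 + t**2 + 1.
None of them divide g (all give nonzero remainder).
Monic irreducibles of degree 4 over GF(2): t**4 + t + 1, t**4 + t**3 + 1, t**4 + t**3 + t**2 + t + 1.
None of them divide g (all give nonzero remainder).
No irreducible factor of degree ≤ 4 exists, so g is irreducible over GF(2).

Yes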